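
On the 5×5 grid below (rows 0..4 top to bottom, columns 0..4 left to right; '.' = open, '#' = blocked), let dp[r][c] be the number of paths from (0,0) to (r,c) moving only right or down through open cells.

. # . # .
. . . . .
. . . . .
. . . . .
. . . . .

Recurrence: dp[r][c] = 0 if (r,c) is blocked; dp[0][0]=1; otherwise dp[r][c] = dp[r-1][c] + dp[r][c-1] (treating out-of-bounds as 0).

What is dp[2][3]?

r\c   0   1   2   3   4
  0   1   0   0   0   0
  1   1   1   1   1   1
  2   1   2   3   4   5
  3   1   3   6  10  15
  4   1   4  10  20  35

4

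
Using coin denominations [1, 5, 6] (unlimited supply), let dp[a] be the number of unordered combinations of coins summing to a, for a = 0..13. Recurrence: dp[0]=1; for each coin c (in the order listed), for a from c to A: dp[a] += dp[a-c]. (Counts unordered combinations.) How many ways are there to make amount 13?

6

after  coin     0     1     2     3     4     5     6     7     8     9    10    11    12    13
          1     1     1     1     1     1     1     1     1     1     1     1     1     1     1
          5     1     1     1     1     1     2     2     2     2     2     3     3     3     3
          6     1     1     1     1     1     2     3     3     3     3     4     5     6     6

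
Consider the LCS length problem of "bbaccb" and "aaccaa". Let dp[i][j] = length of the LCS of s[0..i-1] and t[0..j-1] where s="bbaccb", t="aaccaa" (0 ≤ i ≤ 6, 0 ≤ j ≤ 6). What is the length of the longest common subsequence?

   ''  a  a  c  c  a  a
''  0  0  0  0  0  0  0
 b  0  0  0  0  0  0  0
 b  0  0  0  0  0  0  0
 a  0  1  1  1  1  1  1
 c  0  1  1  2  2  2  2
 c  0  1  1  2  3  3  3
 b  0  1  1  2  3  3  3

3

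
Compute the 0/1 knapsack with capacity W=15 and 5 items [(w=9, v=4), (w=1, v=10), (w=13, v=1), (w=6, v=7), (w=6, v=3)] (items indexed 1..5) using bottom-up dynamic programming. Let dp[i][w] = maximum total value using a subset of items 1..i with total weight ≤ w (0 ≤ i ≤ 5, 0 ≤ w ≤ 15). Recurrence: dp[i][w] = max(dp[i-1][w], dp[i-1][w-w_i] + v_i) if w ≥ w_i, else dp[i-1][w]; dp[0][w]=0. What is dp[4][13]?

17

i\w   0   1   2   3   4   5   6   7   8   9  10  11  12  13  14  15
  0   0   0   0   0   0   0   0   0   0   0   0   0   0   0   0   0
  1   0   0   0   0   0   0   0   0   0   4   4   4   4   4   4   4
  2   0  10  10  10  10  10  10  10  10  10  14  14  14  14  14  14
  3   0  10  10  10  10  10  10  10  10  10  14  14  14  14  14  14
  4   0  10  10  10  10  10  10  17  17  17  17  17  17  17  17  17
  5   0  10  10  10  10  10  10  17  17  17  17  17  17  20  20  20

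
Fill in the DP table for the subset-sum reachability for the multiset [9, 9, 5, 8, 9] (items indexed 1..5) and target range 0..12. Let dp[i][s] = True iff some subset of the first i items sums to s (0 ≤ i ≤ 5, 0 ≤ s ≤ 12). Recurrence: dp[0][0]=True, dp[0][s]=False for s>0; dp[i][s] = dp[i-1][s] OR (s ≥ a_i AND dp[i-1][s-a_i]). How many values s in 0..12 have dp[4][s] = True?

i\s   0   1   2   3   4   5   6   7   8   9  10  11  12
  0   T   F   F   F   F   F   F   F   F   F   F   F   F
  1   T   F   F   F   F   F   F   F   F   T   F   F   F
  2   T   F   F   F   F   F   F   F   F   T   F   F   F
  3   T   F   F   F   F   T   F   F   F   T   F   F   F
  4   T   F   F   F   F   T   F   F   T   T   F   F   F
  5   T   F   F   F   F   T   F   F   T   T   F   F   F

4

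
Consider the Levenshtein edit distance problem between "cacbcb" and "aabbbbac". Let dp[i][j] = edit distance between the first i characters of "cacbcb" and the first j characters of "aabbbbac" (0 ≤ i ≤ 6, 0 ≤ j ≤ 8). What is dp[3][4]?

   ''  a  a  b  b  b  b  a  c
''  0  1  2  3  4  5  6  7  8
 c  1  1  2  3  4  5  6  7  7
 a  2  1  1  2  3  4  5  6  7
 c  3  2  2  2  3  4  5  6  6
 b  4  3  3  2  2  3  4  5  6
 c  5  4  4  3  3  3  4  5  5
 b  6  5  5  4  3  3  3  4  5

3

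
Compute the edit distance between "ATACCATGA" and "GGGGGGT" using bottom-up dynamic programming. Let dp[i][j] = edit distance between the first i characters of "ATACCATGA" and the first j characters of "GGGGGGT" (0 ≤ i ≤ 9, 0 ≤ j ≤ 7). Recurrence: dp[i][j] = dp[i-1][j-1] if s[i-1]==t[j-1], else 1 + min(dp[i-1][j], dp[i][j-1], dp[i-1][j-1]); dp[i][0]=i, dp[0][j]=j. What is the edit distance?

   ''  G  G  G  G  G  G  T
''  0  1  2  3  4  5  6  7
 A  1  1  2  3  4  5  6  7
 T  2  2  2  3  4  5  6  6
 A  3  3  3  3  4  5  6  7
 C  4  4  4  4  4  5  6  7
 C  5  5  5  5  5  5  6  7
 A  6  6  6  6  6  6  6  7
 T  7  7  7  7  7  7  7  6
 G  8  7  7  7  7  7  7  7
 A  9  8  8  8  8  8  8  8

8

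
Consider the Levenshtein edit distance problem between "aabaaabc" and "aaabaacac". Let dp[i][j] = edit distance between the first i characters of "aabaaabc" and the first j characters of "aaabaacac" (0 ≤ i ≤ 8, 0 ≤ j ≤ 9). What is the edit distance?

3

   ''  a  a  a  b  a  a  c  a  c
''  0  1  2  3  4  5  6  7  8  9
 a  1  0  1  2  3  4  5  6  7  8
 a  2  1  0  1  2  3  4  5  6  7
 b  3  2  1  1  1  2  3  4  5  6
 a  4  3  2  1  2  1  2  3  4  5
 a  5  4  3  2  2  2  1  2  3  4
 a  6  5  4  3  3  2  2  2  2  3
 b  7  6  5  4  3  3  3  3  3  3
 c  8  7  6  5  4  4  4  3  4  3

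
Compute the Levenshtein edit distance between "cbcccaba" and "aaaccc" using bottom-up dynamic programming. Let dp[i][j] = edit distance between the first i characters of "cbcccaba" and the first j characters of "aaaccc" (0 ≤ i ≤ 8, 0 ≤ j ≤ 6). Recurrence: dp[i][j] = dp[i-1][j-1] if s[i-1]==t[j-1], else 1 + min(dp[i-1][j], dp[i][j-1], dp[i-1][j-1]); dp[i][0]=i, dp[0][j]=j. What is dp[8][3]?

   ''  a  a  a  c  c  c
''  0  1  2  3  4  5  6
 c  1  1  2  3  3  4  5
 b  2  2  2  3  4  4  5
 c  3  3  3  3  3  4  4
 c  4  4  4  4  3  3  4
 c  5  5  5  5  4  3  3
 a  6  5  5  5  5  4  4
 b  7  6  6  6  6  5  5
 a  8  7  6  6  7  6  6

6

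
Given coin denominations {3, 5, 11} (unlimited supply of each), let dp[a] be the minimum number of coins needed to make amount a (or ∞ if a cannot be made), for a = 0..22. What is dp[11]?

1

 a  0  1  2  3  4  5  6  7  8  9 10 11 12 13 14 15 16 17 18 19 20 21 22
dp  0  -  -  1  -  1  2  -  2  3  2  1  4  3  2  3  2  3  4  3  4  3  2
(- denotes ∞ / unreachable)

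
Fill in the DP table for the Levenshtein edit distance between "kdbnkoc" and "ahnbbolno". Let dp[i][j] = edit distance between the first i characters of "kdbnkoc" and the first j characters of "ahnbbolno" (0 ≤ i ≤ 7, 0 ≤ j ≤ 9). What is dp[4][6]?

   ''  a  h  n  b  b  o  l  n  o
''  0  1  2  3  4  5  6  7  8  9
 k  1  1  2  3  4  5  6  7  8  9
 d  2  2  2  3  4  5  6  7  8  9
 b  3  3  3  3  3  4  5  6  7  8
 n  4  4  4  3  4  4  5  6  6  7
 k  5  5  5  4  4  5  5  6  7  7
 o  6  6  6  5  5  5  5  6  7  7
 c  7  7  7  6  6  6  6  6  7  8

5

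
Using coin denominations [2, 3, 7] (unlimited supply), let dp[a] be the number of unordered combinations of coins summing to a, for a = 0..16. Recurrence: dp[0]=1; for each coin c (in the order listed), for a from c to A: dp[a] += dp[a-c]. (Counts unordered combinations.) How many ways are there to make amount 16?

6

after  coin     0     1     2     3     4     5     6     7     8     9    10    11    12    13    14    15    16
          2     1     0     1     0     1     0     1     0     1     0     1     0     1     0     1     0     1
          3     1     0     1     1     1     1     2     1     2     2     2     2     3     2     3     3     3
          7     1     0     1     1     1     1     2     2     2     3     3     3     4     4     5     5     6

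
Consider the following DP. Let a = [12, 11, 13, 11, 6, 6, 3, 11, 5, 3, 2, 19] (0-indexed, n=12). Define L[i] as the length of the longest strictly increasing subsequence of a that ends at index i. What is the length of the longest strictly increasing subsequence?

3

   i    0    1    2    3    4    5    6    7    8    9   10   11
a[i]   12   11   13   11    6    6    3   11    5    3    2   19
L[i]    1    1    2    1    1    1    1    2    2    1    1    3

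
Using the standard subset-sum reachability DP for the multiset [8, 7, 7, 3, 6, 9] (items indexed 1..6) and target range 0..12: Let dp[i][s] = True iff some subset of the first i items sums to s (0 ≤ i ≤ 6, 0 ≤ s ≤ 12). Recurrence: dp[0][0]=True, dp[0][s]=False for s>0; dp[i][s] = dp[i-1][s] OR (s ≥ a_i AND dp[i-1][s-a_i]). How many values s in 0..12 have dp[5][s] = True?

8

i\s   0   1   2   3   4   5   6   7   8   9  10  11  12
  0   T   F   F   F   F   F   F   F   F   F   F   F   F
  1   T   F   F   F   F   F   F   F   T   F   F   F   F
  2   T   F   F   F   F   F   F   T   T   F   F   F   F
  3   T   F   F   F   F   F   F   T   T   F   F   F   F
  4   T   F   F   T   F   F   F   T   T   F   T   T   F
  5   T   F   F   T   F   F   T   T   T   T   T   T   F
  6   T   F   F   T   F   F   T   T   T   T   T   T   T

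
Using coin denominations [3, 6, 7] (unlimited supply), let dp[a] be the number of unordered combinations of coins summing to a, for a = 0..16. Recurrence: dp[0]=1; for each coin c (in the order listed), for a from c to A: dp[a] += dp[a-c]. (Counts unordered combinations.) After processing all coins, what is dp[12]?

after  coin     0     1     2     3     4     5     6     7     8     9    10    11    12    13    14    15    16
          3     1     0     0     1     0     0     1     0     0     1     0     0     1     0     0     1     0
          6     1     0     0     1     0     0     2     0     0     2     0     0     3     0     0     3     0
          7     1     0     0     1     0     0     2     1     0     2     1     0     3     2     1     3     2

3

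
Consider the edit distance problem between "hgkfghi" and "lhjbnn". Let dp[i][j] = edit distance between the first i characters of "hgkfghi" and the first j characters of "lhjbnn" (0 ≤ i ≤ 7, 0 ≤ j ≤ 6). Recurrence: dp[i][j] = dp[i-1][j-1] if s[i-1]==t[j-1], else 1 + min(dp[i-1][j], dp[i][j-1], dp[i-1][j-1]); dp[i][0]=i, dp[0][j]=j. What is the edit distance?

7

   ''  l  h  j  b  n  n
''  0  1  2  3  4  5  6
 h  1  1  1  2  3  4  5
 g  2  2  2  2  3  4  5
 k  3  3  3  3  3  4  5
 f  4  4  4  4  4  4  5
 g  5  5  5  5  5  5  5
 h  6  6  5  6  6  6  6
 i  7  7  6  6  7  7  7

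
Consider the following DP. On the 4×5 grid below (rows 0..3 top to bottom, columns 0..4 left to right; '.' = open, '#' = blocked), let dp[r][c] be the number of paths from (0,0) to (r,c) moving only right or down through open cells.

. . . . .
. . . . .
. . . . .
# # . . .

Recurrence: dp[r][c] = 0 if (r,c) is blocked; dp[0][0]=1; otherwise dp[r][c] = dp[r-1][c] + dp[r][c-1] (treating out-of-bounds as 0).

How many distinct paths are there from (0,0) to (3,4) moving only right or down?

31

r\c   0   1   2   3   4
  0   1   1   1   1   1
  1   1   2   3   4   5
  2   1   3   6  10  15
  3   0   0   6  16  31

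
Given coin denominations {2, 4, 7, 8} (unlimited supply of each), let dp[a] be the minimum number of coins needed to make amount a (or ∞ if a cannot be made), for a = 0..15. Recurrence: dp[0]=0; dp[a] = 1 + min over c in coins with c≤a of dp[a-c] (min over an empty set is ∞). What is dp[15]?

2

 a  0  1  2  3  4  5  6  7  8  9 10 11 12 13 14 15
dp  0  -  1  -  1  -  2  1  1  2  2  2  2  3  2  2
(- denotes ∞ / unreachable)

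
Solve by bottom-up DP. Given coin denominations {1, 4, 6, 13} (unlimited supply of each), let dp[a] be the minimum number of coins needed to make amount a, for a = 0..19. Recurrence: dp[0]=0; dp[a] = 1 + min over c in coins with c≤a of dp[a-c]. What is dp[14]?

2

 a  0  1  2  3  4  5  6  7  8  9 10 11 12 13 14 15 16 17 18 19
dp  0  1  2  3  1  2  1  2  2  3  2  3  2  1  2  3  3  2  3  2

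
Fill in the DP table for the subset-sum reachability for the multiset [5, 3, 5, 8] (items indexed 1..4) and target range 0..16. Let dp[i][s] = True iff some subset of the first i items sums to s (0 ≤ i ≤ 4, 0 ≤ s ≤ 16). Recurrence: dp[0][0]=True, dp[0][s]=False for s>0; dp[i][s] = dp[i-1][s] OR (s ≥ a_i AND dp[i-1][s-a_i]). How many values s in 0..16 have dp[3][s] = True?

6

i\s   0   1   2   3   4   5   6   7   8   9  10  11  12  13  14  15  16
  0   T   F   F   F   F   F   F   F   F   F   F   F   F   F   F   F   F
  1   T   F   F   F   F   T   F   F   F   F   F   F   F   F   F   F   F
  2   T   F   F   T   F   T   F   F   T   F   F   F   F   F   F   F   F
  3   T   F   F   T   F   T   F   F   T   F   T   F   F   T   F   F   F
  4   T   F   F   T   F   T   F   F   T   F   T   T   F   T   F   F   T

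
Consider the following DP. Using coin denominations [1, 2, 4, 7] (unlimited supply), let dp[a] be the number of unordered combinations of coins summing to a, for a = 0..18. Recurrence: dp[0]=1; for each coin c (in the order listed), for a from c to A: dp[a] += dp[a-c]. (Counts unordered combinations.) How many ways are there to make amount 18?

after  coin     0     1     2     3     4     5     6     7     8     9    10    11    12    13    14    15    16    17    18
          1     1     1     1     1     1     1     1     1     1     1     1     1     1     1     1     1     1     1     1
          2     1     1     2     2     3     3     4     4     5     5     6     6     7     7     8     8     9     9    10
          4     1     1     2     2     4     4     6     6     9     9    12    12    16    16    20    20    25    25    30
          7     1     1     2     2     4     4     6     7    10    11    14    16    20    22    27    30    36    39    46

46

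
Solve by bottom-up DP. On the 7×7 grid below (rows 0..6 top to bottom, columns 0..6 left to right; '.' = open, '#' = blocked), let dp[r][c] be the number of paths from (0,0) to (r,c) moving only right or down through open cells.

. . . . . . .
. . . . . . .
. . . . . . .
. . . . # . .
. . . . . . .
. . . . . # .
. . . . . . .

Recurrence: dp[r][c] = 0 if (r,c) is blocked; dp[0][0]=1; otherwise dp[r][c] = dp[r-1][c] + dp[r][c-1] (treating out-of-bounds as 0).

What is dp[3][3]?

r\c   0   1   2   3   4   5   6
  0   1   1   1   1   1   1   1
  1   1   2   3   4   5   6   7
  2   1   3   6  10  15  21  28
  3   1   4  10  20   0  21  49
  4   1   5  15  35  35  56 105
  5   1   6  21  56  91   0 105
  6   1   7  28  84 175 175 280

20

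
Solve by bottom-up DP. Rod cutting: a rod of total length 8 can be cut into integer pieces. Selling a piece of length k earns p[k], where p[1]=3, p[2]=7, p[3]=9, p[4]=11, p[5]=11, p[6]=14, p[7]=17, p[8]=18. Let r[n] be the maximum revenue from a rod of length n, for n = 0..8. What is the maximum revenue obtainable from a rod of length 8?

28

   n    0    1    2    3    4    5    6    7    8
r[n]    0    3    7   10   14   17   21   24   28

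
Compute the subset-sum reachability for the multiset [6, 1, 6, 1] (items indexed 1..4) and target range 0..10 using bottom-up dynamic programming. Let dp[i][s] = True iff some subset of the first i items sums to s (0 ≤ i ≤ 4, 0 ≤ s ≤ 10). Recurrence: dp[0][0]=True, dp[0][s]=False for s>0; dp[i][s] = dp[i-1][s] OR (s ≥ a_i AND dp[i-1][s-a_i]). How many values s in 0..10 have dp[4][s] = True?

6

i\s   0   1   2   3   4   5   6   7   8   9  10
  0   T   F   F   F   F   F   F   F   F   F   F
  1   T   F   F   F   F   F   T   F   F   F   F
  2   T   T   F   F   F   F   T   T   F   F   F
  3   T   T   F   F   F   F   T   T   F   F   F
  4   T   T   T   F   F   F   T   T   T   F   F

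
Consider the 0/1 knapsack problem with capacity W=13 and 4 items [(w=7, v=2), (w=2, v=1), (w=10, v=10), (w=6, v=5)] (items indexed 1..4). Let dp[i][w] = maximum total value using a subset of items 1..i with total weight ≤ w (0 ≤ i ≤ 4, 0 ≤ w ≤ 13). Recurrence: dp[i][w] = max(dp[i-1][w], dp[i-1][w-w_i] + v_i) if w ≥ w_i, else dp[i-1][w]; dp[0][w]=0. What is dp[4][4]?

1

i\w   0   1   2   3   4   5   6   7   8   9  10  11  12  13
  0   0   0   0   0   0   0   0   0   0   0   0   0   0   0
  1   0   0   0   0   0   0   0   2   2   2   2   2   2   2
  2   0   0   1   1   1   1   1   2   2   3   3   3   3   3
  3   0   0   1   1   1   1   1   2   2   3  10  10  11  11
  4   0   0   1   1   1   1   5   5   6   6  10  10  11  11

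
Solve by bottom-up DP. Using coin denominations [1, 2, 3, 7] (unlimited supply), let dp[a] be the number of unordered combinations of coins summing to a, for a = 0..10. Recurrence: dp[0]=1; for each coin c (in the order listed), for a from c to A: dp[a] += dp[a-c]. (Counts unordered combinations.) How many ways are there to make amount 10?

17

after  coin     0     1     2     3     4     5     6     7     8     9    10
          1     1     1     1     1     1     1     1     1     1     1     1
          2     1     1     2     2     3     3     4     4     5     5     6
          3     1     1     2     3     4     5     7     8    10    12    14
          7     1     1     2     3     4     5     7     9    11    14    17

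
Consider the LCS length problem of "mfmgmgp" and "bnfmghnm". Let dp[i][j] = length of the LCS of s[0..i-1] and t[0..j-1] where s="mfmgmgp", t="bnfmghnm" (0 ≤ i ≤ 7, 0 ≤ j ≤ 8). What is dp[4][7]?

3

   ''  b  n  f  m  g  h  n  m
''  0  0  0  0  0  0  0  0  0
 m  0  0  0  0  1  1  1  1  1
 f  0  0  0  1  1  1  1  1  1
 m  0  0  0  1  2  2  2  2  2
 g  0  0  0  1  2  3  3  3  3
 m  0  0  0  1  2  3  3  3  4
 g  0  0  0  1  2  3  3  3  4
 p  0  0  0  1  2  3  3  3  4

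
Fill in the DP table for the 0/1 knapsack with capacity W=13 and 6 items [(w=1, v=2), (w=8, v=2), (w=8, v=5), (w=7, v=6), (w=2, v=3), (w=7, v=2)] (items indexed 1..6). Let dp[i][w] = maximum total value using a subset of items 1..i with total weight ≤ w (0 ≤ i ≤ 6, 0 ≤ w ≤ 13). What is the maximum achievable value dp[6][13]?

11

i\w   0   1   2   3   4   5   6   7   8   9  10  11  12  13
  0   0   0   0   0   0   0   0   0   0   0   0   0   0   0
  1   0   2   2   2   2   2   2   2   2   2   2   2   2   2
  2   0   2   2   2   2   2   2   2   2   4   4   4   4   4
  3   0   2   2   2   2   2   2   2   5   7   7   7   7   7
  4   0   2   2   2   2   2   2   6   8   8   8   8   8   8
  5   0   2   3   5   5   5   5   6   8   9  11  11  11  11
  6   0   2   3   5   5   5   5   6   8   9  11  11  11  11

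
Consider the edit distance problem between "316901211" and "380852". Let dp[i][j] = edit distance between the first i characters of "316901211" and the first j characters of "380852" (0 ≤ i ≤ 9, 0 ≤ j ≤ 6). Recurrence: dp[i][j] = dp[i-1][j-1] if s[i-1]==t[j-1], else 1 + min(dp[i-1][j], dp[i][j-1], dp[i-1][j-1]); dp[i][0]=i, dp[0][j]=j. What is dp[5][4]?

4

   ''  3  8  0  8  5  2
''  0  1  2  3  4  5  6
 3  1  0  1  2  3  4  5
 1  2  1  1  2  3  4  5
 6  3  2  2  2  3  4  5
 9  4  3  3  3  3  4  5
 0  5  4  4  3  4  4  5
 1  6  5  5  4  4  5  5
 2  7  6  6  5  5  5  5
 1  8  7  7  6  6  6  6
 1  9  8  8  7  7  7  7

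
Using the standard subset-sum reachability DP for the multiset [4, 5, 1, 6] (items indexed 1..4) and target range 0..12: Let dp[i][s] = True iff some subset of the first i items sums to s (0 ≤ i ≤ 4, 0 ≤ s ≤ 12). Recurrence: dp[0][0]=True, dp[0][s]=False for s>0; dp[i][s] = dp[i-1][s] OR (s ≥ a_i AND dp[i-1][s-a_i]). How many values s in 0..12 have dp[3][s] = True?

i\s   0   1   2   3   4   5   6   7   8   9  10  11  12
  0   T   F   F   F   F   F   F   F   F   F   F   F   F
  1   T   F   F   F   T   F   F   F   F   F   F   F   F
  2   T   F   F   F   T   T   F   F   F   T   F   F   F
  3   T   T   F   F   T   T   T   F   F   T   T   F   F
  4   T   T   F   F   T   T   T   T   F   T   T   T   T

7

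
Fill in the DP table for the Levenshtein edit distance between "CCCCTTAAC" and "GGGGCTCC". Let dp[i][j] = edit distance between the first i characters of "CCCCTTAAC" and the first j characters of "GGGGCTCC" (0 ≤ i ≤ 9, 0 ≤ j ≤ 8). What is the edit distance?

   ''  G  G  G  G  C  T  C  C
''  0  1  2  3  4  5  6  7  8
 C  1  1  2  3  4  4  5  6  7
 C  2  2  2  3  4  4  5  5  6
 C  3  3  3  3  4  4  5  5  5
 C  4  4  4  4  4  4  5  5  5
 T  5  5  5  5  5  5  4  5  6
 T  6  6  6  6  6  6  5  5  6
 A  7  7  7  7  7  7  6  6  6
 A  8  8  8  8  8  8  7  7  7
 C  9  9  9  9  9  8  8  7  7

7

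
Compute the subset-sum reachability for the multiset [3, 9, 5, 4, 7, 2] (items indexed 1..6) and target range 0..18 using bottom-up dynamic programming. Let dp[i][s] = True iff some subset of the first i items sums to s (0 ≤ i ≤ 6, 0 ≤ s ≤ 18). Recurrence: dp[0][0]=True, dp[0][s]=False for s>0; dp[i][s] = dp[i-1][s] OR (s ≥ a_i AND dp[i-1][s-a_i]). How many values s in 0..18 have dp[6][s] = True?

i\s   0   1   2   3   4   5   6   7   8   9  10  11  12  13  14  15  16  17  18
  0   T   F   F   F   F   F   F   F   F   F   F   F   F   F   F   F   F   F   F
  1   T   F   F   T   F   F   F   F   F   F   F   F   F   F   F   F   F   F   F
  2   T   F   F   T   F   F   F   F   F   T   F   F   T   F   F   F   F   F   F
  3   T   F   F   T   F   T   F   F   T   T   F   F   T   F   T   F   F   T   F
  4   T   F   F   T   T   T   F   T   T   T   F   F   T   T   T   F   T   T   T
  5   T   F   F   T   T   T   F   T   T   T   T   T   T   T   T   T   T   T   T
  6   T   F   T   T   T   T   T   T   T   T   T   T   T   T   T   T   T   T   T

18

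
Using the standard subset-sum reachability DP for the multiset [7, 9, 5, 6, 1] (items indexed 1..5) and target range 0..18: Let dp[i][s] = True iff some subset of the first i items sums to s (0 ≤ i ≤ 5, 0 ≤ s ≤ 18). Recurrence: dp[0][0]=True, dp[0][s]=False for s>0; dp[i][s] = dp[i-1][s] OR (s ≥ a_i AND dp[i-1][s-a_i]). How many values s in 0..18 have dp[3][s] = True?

i\s   0   1   2   3   4   5   6   7   8   9  10  11  12  13  14  15  16  17  18
  0   T   F   F   F   F   F   F   F   F   F   F   F   F   F   F   F   F   F   F
  1   T   F   F   F   F   F   F   T   F   F   F   F   F   F   F   F   F   F   F
  2   T   F   F   F   F   F   F   T   F   T   F   F   F   F   F   F   T   F   F
  3   T   F   F   F   F   T   F   T   F   T   F   F   T   F   T   F   T   F   F
  4   T   F   F   F   F   T   T   T   F   T   F   T   T   T   T   T   T   F   T
  5   T   T   F   F   F   T   T   T   T   T   T   T   T   T   T   T   T   T   T

7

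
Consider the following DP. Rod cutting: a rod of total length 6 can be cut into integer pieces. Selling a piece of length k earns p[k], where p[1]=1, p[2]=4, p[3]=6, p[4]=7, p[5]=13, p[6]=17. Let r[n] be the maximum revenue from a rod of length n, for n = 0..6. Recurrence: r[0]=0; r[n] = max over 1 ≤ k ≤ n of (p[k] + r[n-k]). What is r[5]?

13

   n    0    1    2    3    4    5    6
r[n]    0    1    4    6    8   13   17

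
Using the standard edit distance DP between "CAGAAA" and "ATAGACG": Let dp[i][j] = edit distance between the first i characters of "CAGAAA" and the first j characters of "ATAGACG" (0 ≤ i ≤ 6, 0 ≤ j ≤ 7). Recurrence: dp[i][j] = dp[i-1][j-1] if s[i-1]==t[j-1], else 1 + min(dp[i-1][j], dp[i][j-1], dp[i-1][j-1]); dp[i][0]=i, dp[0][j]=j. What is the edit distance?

4

   ''  A  T  A  G  A  C  G
''  0  1  2  3  4  5  6  7
 C  1  1  2  3  4  5  5  6
 A  2  1  2  2  3  4  5  6
 G  3  2  2  3  2  3  4  5
 A  4  3  3  2  3  2  3  4
 A  5  4  4  3  3  3  3  4
 A  6  5  5  4  4  3  4  4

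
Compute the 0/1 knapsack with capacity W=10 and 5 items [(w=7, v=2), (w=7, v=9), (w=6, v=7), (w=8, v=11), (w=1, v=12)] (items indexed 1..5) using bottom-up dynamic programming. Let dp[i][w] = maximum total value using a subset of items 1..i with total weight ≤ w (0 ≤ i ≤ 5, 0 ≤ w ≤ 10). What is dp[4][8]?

11

i\w   0   1   2   3   4   5   6   7   8   9  10
  0   0   0   0   0   0   0   0   0   0   0   0
  1   0   0   0   0   0   0   0   2   2   2   2
  2   0   0   0   0   0   0   0   9   9   9   9
  3   0   0   0   0   0   0   7   9   9   9   9
  4   0   0   0   0   0   0   7   9  11  11  11
  5   0  12  12  12  12  12  12  19  21  23  23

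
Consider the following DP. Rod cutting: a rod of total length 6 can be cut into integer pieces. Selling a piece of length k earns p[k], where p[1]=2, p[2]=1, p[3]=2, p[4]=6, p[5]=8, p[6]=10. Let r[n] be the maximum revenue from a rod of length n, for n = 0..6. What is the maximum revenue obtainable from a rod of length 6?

12

   n    0    1    2    3    4    5    6
r[n]    0    2    4    6    8   10   12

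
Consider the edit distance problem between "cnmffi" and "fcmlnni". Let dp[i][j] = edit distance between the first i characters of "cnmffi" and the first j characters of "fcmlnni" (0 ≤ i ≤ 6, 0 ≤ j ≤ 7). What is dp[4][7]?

5

   ''  f  c  m  l  n  n  i
''  0  1  2  3  4  5  6  7
 c  1  1  1  2  3  4  5  6
 n  2  2  2  2  3  3  4  5
 m  3  3  3  2  3  4  4  5
 f  4  3  4  3  3  4  5  5
 f  5  4  4  4  4  4  5  6
 i  6  5  5  5  5  5  5  5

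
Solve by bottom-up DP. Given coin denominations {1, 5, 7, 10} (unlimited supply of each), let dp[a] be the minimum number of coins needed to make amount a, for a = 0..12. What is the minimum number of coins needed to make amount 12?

2

 a  0  1  2  3  4  5  6  7  8  9 10 11 12
dp  0  1  2  3  4  1  2  1  2  3  1  2  2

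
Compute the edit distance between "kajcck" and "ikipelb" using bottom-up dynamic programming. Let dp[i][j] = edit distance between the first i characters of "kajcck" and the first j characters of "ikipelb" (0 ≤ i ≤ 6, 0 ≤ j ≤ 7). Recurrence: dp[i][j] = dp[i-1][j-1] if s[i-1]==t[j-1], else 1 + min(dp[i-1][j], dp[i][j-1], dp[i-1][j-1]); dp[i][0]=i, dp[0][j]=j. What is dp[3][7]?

   ''  i  k  i  p  e  l  b
''  0  1  2  3  4  5  6  7
 k  1  1  1  2  3  4  5  6
 a  2  2  2  2  3  4  5  6
 j  3  3  3  3  3  4  5  6
 c  4  4  4  4  4  4  5  6
 c  5  5  5  5  5  5  5  6
 k  6  6  5  6  6  6  6  6

6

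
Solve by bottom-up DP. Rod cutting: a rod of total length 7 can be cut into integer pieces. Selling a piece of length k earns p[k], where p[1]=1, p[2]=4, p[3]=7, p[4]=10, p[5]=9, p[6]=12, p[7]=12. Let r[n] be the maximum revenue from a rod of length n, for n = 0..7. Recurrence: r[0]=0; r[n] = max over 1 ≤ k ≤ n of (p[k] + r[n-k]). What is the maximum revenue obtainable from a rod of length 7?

17

   n    0    1    2    3    4    5    6    7
r[n]    0    1    4    7   10   11   14   17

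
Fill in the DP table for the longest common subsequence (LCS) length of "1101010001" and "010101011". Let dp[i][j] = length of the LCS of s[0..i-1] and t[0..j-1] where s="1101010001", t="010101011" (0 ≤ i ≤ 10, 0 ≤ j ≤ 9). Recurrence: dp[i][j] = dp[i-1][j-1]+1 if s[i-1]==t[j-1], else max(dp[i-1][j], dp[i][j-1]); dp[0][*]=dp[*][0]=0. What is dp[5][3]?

   ''  0  1  0  1  0  1  0  1  1
''  0  0  0  0  0  0  0  0  0  0
 1  0  0  1  1  1  1  1  1  1  1
 1  0  0  1  1  2  2  2  2  2  2
 0  0  1  1  2  2  3  3  3  3  3
 1  0  1  2  2  3  3  4  4  4  4
 0  0  1  2  3  3  4  4  5  5  5
 1  0  1  2  3  4  4  5  5  6  6
 0  0  1  2  3  4  5  5  6  6  6
 0  0  1  2  3  4  5  5  6  6  6
 0  0  1  2  3  4  5  5  6  6  6
 1  0  1  2  3  4  5  6  6  7  7

3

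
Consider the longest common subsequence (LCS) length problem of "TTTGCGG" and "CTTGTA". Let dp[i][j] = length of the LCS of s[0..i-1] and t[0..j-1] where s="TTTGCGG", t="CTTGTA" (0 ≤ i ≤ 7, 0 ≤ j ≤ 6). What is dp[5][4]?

   ''  C  T  T  G  T  A
''  0  0  0  0  0  0  0
 T  0  0  1  1  1  1  1
 T  0  0  1  2  2  2  2
 T  0  0  1  2  2  3  3
 G  0  0  1  2  3  3  3
 C  0  1  1  2  3  3  3
 G  0  1  1  2  3  3  3
 G  0  1  1  2  3  3  3

3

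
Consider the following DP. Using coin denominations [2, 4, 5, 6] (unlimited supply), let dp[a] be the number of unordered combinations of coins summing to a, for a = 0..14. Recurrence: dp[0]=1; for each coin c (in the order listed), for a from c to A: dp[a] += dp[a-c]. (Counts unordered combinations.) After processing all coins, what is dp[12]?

8

after  coin     0     1     2     3     4     5     6     7     8     9    10    11    12    13    14
          2     1     0     1     0     1     0     1     0     1     0     1     0     1     0     1
          4     1     0     1     0     2     0     2     0     3     0     3     0     4     0     4
          5     1     0     1     0     2     1     2     1     3     2     4     2     5     3     6
          6     1     0     1     0     2     1     3     1     4     2     6     3     8     4    10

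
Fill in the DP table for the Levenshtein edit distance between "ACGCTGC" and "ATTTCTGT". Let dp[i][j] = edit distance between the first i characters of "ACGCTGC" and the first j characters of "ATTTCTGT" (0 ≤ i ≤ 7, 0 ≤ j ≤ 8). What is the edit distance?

4

   ''  A  T  T  T  C  T  G  T
''  0  1  2  3  4  5  6  7  8
 A  1  0  1  2  3  4  5  6  7
 C  2  1  1  2  3  3  4  5  6
 G  3  2  2  2  3  4  4  4  5
 C  4  3  3  3  3  3  4  5  5
 T  5  4  3  3  3  4  3  4  5
 G  6  5  4  4  4  4  4  3  4
 C  7  6  5  5  5  4  5  4  4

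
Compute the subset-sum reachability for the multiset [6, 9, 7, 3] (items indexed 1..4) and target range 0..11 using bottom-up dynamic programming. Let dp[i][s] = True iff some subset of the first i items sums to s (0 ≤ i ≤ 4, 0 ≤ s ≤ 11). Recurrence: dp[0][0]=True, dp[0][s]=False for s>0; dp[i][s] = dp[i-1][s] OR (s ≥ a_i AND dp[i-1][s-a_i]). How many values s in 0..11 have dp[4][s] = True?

6

i\s   0   1   2   3   4   5   6   7   8   9  10  11
  0   T   F   F   F   F   F   F   F   F   F   F   F
  1   T   F   F   F   F   F   T   F   F   F   F   F
  2   T   F   F   F   F   F   T   F   F   T   F   F
  3   T   F   F   F   F   F   T   T   F   T   F   F
  4   T   F   F   T   F   F   T   T   F   T   T   F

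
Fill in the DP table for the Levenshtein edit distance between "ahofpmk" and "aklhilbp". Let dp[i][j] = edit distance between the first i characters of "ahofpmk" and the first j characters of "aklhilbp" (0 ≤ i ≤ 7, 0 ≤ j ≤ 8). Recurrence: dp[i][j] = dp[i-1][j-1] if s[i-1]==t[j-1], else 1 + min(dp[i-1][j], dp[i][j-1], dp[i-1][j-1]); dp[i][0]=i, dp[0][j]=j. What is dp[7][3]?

6

   ''  a  k  l  h  i  l  b  p
''  0  1  2  3  4  5  6  7  8
 a  1  0  1  2  3  4  5  6  7
 h  2  1  1  2  2  3  4  5  6
 o  3  2  2  2  3  3  4  5  6
 f  4  3  3  3  3  4  4  5  6
 p  5  4  4  4  4  4  5  5  5
 m  6  5  5  5  5  5  5  6  6
 k  7  6  5  6  6  6  6  6  7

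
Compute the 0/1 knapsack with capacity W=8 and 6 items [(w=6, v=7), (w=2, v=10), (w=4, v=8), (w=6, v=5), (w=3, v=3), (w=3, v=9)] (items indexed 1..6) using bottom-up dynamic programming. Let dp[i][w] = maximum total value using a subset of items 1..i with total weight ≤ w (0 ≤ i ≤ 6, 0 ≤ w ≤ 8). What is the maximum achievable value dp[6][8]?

i\w   0   1   2   3   4   5   6   7   8
  0   0   0   0   0   0   0   0   0   0
  1   0   0   0   0   0   0   7   7   7
  2   0   0  10  10  10  10  10  10  17
  3   0   0  10  10  10  10  18  18  18
  4   0   0  10  10  10  10  18  18  18
  5   0   0  10  10  10  13  18  18  18
  6   0   0  10  10  10  19  19  19  22

22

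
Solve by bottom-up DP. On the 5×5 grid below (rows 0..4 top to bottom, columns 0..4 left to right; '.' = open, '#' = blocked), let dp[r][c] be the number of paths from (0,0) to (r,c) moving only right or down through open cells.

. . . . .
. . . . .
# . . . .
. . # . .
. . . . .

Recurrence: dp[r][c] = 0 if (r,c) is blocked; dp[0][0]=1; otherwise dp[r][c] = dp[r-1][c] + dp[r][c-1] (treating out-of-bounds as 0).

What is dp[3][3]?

9

r\c   0   1   2   3   4
  0   1   1   1   1   1
  1   1   2   3   4   5
  2   0   2   5   9  14
  3   0   2   0   9  23
  4   0   2   2  11  34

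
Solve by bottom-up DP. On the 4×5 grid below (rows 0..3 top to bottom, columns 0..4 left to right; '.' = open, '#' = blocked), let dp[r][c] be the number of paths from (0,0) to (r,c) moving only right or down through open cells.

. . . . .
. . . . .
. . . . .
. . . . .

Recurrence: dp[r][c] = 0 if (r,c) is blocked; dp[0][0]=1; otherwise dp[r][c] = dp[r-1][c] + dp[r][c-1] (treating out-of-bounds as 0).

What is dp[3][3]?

20

r\c   0   1   2   3   4
  0   1   1   1   1   1
  1   1   2   3   4   5
  2   1   3   6  10  15
  3   1   4  10  20  35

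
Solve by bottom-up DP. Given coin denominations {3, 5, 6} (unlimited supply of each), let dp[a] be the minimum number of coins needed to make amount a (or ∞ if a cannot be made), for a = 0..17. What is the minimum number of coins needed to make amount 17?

 a  0  1  2  3  4  5  6  7  8  9 10 11 12 13 14 15 16 17
dp  0  -  -  1  -  1  1  -  2  2  2  2  2  3  3  3  3  3
(- denotes ∞ / unreachable)

3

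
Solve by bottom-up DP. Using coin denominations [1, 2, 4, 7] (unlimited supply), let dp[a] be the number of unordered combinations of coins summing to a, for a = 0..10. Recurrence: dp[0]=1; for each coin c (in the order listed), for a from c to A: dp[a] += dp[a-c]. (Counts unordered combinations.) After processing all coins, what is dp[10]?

14

after  coin     0     1     2     3     4     5     6     7     8     9    10
          1     1     1     1     1     1     1     1     1     1     1     1
          2     1     1     2     2     3     3     4     4     5     5     6
          4     1     1     2     2     4     4     6     6     9     9    12
          7     1     1     2     2     4     4     6     7    10    11    14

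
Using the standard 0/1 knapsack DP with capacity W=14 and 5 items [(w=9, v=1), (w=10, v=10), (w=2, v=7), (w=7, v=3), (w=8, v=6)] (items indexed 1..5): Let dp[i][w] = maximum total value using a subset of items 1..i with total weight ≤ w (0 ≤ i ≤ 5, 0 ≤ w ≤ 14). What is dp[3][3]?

7

i\w   0   1   2   3   4   5   6   7   8   9  10  11  12  13  14
  0   0   0   0   0   0   0   0   0   0   0   0   0   0   0   0
  1   0   0   0   0   0   0   0   0   0   1   1   1   1   1   1
  2   0   0   0   0   0   0   0   0   0   1  10  10  10  10  10
  3   0   0   7   7   7   7   7   7   7   7  10  10  17  17  17
  4   0   0   7   7   7   7   7   7   7  10  10  10  17  17  17
  5   0   0   7   7   7   7   7   7   7  10  13  13  17  17  17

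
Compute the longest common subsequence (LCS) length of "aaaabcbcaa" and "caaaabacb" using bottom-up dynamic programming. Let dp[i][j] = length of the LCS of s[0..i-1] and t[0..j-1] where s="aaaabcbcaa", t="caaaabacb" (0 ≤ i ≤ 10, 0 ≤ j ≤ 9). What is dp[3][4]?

3

   ''  c  a  a  a  a  b  a  c  b
''  0  0  0  0  0  0  0  0  0  0
 a  0  0  1  1  1  1  1  1  1  1
 a  0  0  1  2  2  2  2  2  2  2
 a  0  0  1  2  3  3  3  3  3  3
 a  0  0  1  2  3  4  4  4  4  4
 b  0  0  1  2  3  4  5  5  5  5
 c  0  1  1  2  3  4  5  5  6  6
 b  0  1  1  2  3  4  5  5  6  7
 c  0  1  1  2  3  4  5  5  6  7
 a  0  1  2  2  3  4  5  6  6  7
 a  0  1  2  3  3  4  5  6  6  7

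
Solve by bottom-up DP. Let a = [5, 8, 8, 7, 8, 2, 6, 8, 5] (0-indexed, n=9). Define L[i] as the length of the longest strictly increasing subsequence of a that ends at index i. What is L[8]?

2

   i    0    1    2    3    4    5    6    7    8
a[i]    5    8    8    7    8    2    6    8    5
L[i]    1    2    2    2    3    1    2    3    2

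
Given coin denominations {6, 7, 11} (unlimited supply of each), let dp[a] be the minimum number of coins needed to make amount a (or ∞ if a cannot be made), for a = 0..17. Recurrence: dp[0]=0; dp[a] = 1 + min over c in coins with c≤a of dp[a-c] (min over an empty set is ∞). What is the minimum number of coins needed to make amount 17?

2

 a  0  1  2  3  4  5  6  7  8  9 10 11 12 13 14 15 16 17
dp  0  -  -  -  -  -  1  1  -  -  -  1  2  2  2  -  -  2
(- denotes ∞ / unreachable)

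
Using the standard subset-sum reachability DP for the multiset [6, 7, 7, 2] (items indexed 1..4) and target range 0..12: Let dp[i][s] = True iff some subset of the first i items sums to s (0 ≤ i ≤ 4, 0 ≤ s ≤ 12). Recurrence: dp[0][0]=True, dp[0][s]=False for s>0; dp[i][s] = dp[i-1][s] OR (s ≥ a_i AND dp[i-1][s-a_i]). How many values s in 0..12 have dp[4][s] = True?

i\s   0   1   2   3   4   5   6   7   8   9  10  11  12
  0   T   F   F   F   F   F   F   F   F   F   F   F   F
  1   T   F   F   F   F   F   T   F   F   F   F   F   F
  2   T   F   F   F   F   F   T   T   F   F   F   F   F
  3   T   F   F   F   F   F   T   T   F   F   F   F   F
  4   T   F   T   F   F   F   T   T   T   T   F   F   F

6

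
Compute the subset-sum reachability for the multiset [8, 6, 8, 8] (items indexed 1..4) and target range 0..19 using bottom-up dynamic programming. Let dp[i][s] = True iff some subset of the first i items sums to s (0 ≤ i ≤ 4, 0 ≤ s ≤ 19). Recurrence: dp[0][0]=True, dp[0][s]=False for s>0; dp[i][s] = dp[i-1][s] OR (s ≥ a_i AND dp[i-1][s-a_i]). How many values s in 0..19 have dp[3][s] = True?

i\s   0   1   2   3   4   5   6   7   8   9  10  11  12  13  14  15  16  17  18  19
  0   T   F   F   F   F   F   F   F   F   F   F   F   F   F   F   F   F   F   F   F
  1   T   F   F   F   F   F   F   F   T   F   F   F   F   F   F   F   F   F   F   F
  2   T   F   F   F   F   F   T   F   T   F   F   F   F   F   T   F   F   F   F   F
  3   T   F   F   F   F   F   T   F   T   F   F   F   F   F   T   F   T   F   F   F
  4   T   F   F   F   F   F   T   F   T   F   F   F   F   F   T   F   T   F   F   F

5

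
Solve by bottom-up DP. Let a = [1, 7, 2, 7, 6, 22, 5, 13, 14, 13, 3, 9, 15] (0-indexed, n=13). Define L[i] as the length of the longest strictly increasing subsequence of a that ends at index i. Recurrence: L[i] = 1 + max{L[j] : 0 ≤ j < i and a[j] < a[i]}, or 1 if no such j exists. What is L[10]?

   i    0    1    2    3    4    5    6    7    8    9   10   11   12
a[i]    1    7    2    7    6   22    5   13   14   13    3    9   15
L[i]    1    2    2    3    3    4    3    4    5    4    3    4    6

3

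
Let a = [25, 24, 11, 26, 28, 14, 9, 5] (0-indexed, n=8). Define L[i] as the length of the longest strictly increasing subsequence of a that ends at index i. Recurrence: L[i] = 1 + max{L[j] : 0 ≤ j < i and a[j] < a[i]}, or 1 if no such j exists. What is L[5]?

2

   i    0    1    2    3    4    5    6    7
a[i]   25   24   11   26   28   14    9    5
L[i]    1    1    1    2    3    2    1    1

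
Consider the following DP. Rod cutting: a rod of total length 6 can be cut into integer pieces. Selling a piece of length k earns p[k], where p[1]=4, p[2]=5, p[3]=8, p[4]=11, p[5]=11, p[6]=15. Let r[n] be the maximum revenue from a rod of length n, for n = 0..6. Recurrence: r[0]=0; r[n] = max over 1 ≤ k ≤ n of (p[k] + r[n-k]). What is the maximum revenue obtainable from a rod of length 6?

24

   n    0    1    2    3    4    5    6
r[n]    0    4    8   12   16   20   24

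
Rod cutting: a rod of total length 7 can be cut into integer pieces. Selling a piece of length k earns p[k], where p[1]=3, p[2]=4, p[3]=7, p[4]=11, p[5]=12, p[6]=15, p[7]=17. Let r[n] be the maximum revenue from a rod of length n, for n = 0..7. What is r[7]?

   n    0    1    2    3    4    5    6    7
r[n]    0    3    6    9   12   15   18   21

21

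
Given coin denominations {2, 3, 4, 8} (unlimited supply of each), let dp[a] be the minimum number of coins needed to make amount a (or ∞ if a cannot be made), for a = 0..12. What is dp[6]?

 a  0  1  2  3  4  5  6  7  8  9 10 11 12
dp  0  -  1  1  1  2  2  2  1  3  2  2  2
(- denotes ∞ / unreachable)

2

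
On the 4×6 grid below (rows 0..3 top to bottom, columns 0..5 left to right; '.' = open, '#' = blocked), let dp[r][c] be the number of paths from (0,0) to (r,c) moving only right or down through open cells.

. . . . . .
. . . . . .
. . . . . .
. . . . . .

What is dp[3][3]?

r\c   0   1   2   3   4   5
  0   1   1   1   1   1   1
  1   1   2   3   4   5   6
  2   1   3   6  10  15  21
  3   1   4  10  20  35  56

20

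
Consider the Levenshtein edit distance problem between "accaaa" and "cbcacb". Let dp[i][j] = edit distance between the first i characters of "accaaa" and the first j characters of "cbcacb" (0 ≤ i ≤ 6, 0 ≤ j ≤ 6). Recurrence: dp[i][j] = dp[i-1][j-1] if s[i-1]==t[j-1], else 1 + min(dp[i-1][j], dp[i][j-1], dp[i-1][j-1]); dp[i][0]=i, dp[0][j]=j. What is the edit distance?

4

   ''  c  b  c  a  c  b
''  0  1  2  3  4  5  6
 a  1  1  2  3  3  4  5
 c  2  1  2  2  3  3  4
 c  3  2  2  2  3  3  4
 a  4  3  3  3  2  3  4
 a  5  4  4  4  3  3  4
 a  6  5  5  5  4  4  4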